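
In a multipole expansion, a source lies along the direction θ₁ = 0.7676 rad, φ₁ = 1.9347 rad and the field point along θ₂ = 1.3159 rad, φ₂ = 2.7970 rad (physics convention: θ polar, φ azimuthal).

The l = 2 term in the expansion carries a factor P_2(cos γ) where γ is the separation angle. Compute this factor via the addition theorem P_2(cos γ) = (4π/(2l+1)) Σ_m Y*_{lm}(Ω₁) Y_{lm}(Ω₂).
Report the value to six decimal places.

0.074160

Summing Y*_{l m}(θ₁,φ₁)·Y_{l m}(θ₂,φ₂) over m ∈ [−2, 2]; prefactor 4π/(2·2+1) = 2.513274:
  m=-2: (-0.139071, -0.123909) × (0.279160, 0.230018) = (-0.010322, -0.066579)  (running Σ = (-0.010322, -0.066579))
  m=-1: (-0.137398, 0.360750) × (-0.177419, -0.063678) = (0.047349, -0.055255)  (running Σ = (0.037027, -0.121834))
  m=0: (0.174532, -0.000000) × (-0.255236, 0.000000) = (-0.044547, 0.000000)  (running Σ = (-0.007520, -0.121834))
  m=1: (0.137398, 0.360750) × (0.177419, -0.063678) = (0.047349, 0.055255)  (running Σ = (0.039829, -0.066579))
  m=2: (-0.139071, 0.123909) × (0.279160, -0.230018) = (-0.010322, 0.066579)  (running Σ = (0.029507, -0.000000))
Total Σ_m = (0.029507, -0.000000). Multiply by 2.513274: (0.074160, -0.000000). P_2(cos γ) = 0.074160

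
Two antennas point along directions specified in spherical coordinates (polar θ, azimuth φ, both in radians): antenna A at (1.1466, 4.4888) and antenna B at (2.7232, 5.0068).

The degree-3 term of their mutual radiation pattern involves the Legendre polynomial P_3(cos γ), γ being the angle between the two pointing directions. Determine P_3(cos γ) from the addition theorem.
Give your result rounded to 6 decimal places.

0.081169

Summing Y*_{l m}(θ₁,φ₁)·Y_{l m}(θ₂,φ₂) over m ∈ [−3, 3]; prefactor 4π/(2·3+1) = 1.795196:
  [-3]  conj(Y_{3,-3})(Ω₁) = +0.196316+0.247404i ; Y_{3,-3}(Ω₂) = -0.021625-0.017759i ; Δ = +0.000148-0.008836i
  [-2]  conj(Y_{3,-2})(Ω₁) = -0.315025+0.151080i ; Y_{3,-2}(Ω₂) = +0.128191-0.085613i ; Δ = -0.027449+0.046337i
  [-1]  conj(Y_{3,-1})(Ω₁) = +0.009990+0.043935i ; Y_{3,-1}(Ω₂) = +0.120959+0.398912i ; Δ = -0.016318+0.009300i
  [+0]  conj(Y_{3,0})(Ω₁) = -0.330686-0.000000i ; Y_{3,0}(Ω₂) = -0.400535+0.000000i ; Δ = +0.132451+0.000000i
  [+1]  conj(Y_{3,1})(Ω₁) = -0.009990+0.043935i ; Y_{3,1}(Ω₂) = -0.120959+0.398912i ; Δ = -0.016318-0.009300i
  [+2]  conj(Y_{3,2})(Ω₁) = -0.315025-0.151080i ; Y_{3,2}(Ω₂) = +0.128191+0.085613i ; Δ = -0.027449-0.046337i
  [+3]  conj(Y_{3,3})(Ω₁) = -0.196316+0.247404i ; Y_{3,3}(Ω₂) = +0.021625-0.017759i ; Δ = +0.000148+0.008836i
Total Σ_m = +0.045214+0.000000i. Multiply by 1.795196: +0.081169+0.000000i. P_3(cos γ) = 0.081169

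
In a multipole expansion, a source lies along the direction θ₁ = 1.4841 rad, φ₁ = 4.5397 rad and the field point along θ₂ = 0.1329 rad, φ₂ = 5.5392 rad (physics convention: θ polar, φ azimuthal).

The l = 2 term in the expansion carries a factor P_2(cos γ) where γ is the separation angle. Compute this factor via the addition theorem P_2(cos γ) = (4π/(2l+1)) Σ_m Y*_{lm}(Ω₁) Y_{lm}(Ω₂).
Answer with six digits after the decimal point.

Expand P_2 via completeness: Σ_{m} conj(Y_{2,m}) at Ω₁ times Y_{2,m} at Ω₂ —
  m=-2: -0.36074 + 0.12979j × 0.00056 + 0.00676j = -0.00108 - 0.00237j  (running Σ = -0.00108 - 0.00237j)
  m=-1: -0.01145 - 0.06565j × 0.07466 + 0.06872j = 0.00366 - 0.00569j  (running Σ = 0.00258 - 0.00805j)
  m=0: -0.30830 + 0.00000j × 0.61417 + 0.00000j = -0.18935 + 0.00000j  (running Σ = -0.18677 - 0.00805j)
  m=1: 0.01145 - 0.06565j × -0.07466 + 0.06872j = 0.00366 + 0.00569j  (running Σ = -0.18311 - 0.00237j)
  m=2: -0.36074 - 0.12979j × 0.00056 - 0.00676j = -0.00108 + 0.00237j  (running Σ = -0.18419 - 0.00000j)
Total Σ_m = -0.18419 - 0.00000j. Multiply by 2.513274: -0.46293 - 0.00000j. P_2(cos γ) = -0.462929

-0.462929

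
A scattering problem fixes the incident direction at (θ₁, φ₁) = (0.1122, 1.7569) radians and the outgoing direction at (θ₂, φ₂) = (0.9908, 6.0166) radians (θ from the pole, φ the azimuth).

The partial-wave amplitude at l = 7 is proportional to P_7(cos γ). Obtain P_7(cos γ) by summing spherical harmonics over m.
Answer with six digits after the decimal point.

0.230187

Addition theorem: P_7(cos γ) = (4π/15) Σ_m Y*_{lm}(Ω₁) Y_{lm}(Ω₂), m = −7…7:
  m=-7: Y*=(0.000000, -0.000000)  Y=(-0.041694, 0.137063)  product (-0.000000, 0.000000)
  m=-6: Y*=(-0.000002, -0.000003)  Y=(-0.010083, 0.351052)  product (0.000001, -0.000001)
  m=-5: Y*=(-0.000061, 0.000046)  Y=(0.102823, 0.424081)  product (-0.000026, -0.000021)
  m=-4: Y*=(0.000829, 0.000764)  Y=(0.086046, 0.155852)  product (-0.000048, 0.000195)
  m=-3: Y*=(0.006356, -0.010176)  Y=(-0.177036, -0.182194)  product (-0.002979, 0.000644)
  m=-2: Y*=(-0.083183, -0.032475)  Y=(-0.265449, -0.156664)  product (0.016993, 0.021652)
  m=-1: Y*=(-0.077687, 0.412609)  Y=(0.129775, 0.035440)  product (-0.024705, 0.050793)
  m=+0: Y*=(0.908218, -0.000000)  Y=(0.326234, 0.000000)  product (0.296291, 0.000000)
  m=+1: Y*=(0.077687, 0.412609)  Y=(-0.129775, 0.035440)  product (-0.024705, -0.050793)
  m=+2: Y*=(-0.083183, 0.032475)  Y=(-0.265449, 0.156664)  product (0.016993, -0.021652)
  m=+3: Y*=(-0.006356, -0.010176)  Y=(0.177036, -0.182194)  product (-0.002979, -0.000644)
  m=+4: Y*=(0.000829, -0.000764)  Y=(0.086046, -0.155852)  product (-0.000048, -0.000195)
  m=+5: Y*=(0.000061, 0.000046)  Y=(-0.102823, 0.424081)  product (-0.000026, 0.000021)
  m=+6: Y*=(-0.000002, 0.000003)  Y=(-0.010083, -0.351052)  product (0.000001, 0.000001)
  m=+7: Y*=(-0.000000, -0.000000)  Y=(0.041694, 0.137063)  product (-0.000000, -0.000000)
Accumulated sum (0.274766, 0.000000); after 4π/(2l+1) scaling, (0.230187, 0.000000) ⇒ P_7 = 0.230187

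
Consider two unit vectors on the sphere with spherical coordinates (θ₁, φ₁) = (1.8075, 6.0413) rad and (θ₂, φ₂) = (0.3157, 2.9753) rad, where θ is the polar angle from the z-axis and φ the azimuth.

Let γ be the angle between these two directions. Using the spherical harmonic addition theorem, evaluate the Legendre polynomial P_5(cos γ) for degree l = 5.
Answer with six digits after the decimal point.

-0.034974

Addition theorem: P_5(cos γ) = (4π/11) Σ_m Y*_{lm}(Ω₁) Y_{lm}(Ω₂), m = −5…5:
  term(m=-5) = -0.000501+0.000199i   from Y*(Ω₁)=+0.142459-0.376909i, Y(Ω₂)=-0.000902-0.000990i
  term(m=-4) = -0.003804+0.001187i   from Y*(Ω₁)=-0.174377+0.253114i, Y(Ω₂)=+0.010201+0.008002i
  term(m=-3) = +0.011551-0.002665i   from Y*(Ω₁)=-0.120079+0.106525i, Y(Ω₂)=-0.064849-0.035333i
  term(m=-2) = +0.082372-0.012549i   from Y*(Ω₁)=+0.277623-0.145867i, Y(Ω₂)=+0.251129+0.086744i
  term(m=-1) = -0.049824+0.003774i   from Y*(Ω₁)=+0.088764-0.021900i, Y(Ω₂)=-0.538990-0.090465i
  term(m=+0) = -0.110202-0.000000i   from Y*(Ω₁)=-0.311030-0.000000i, Y(Ω₂)=+0.354311+0.000000i
  term(m=+1) = -0.049824-0.003774i   from Y*(Ω₁)=-0.088764-0.021900i, Y(Ω₂)=+0.538990-0.090465i
  term(m=+2) = +0.082372+0.012549i   from Y*(Ω₁)=+0.277623+0.145867i, Y(Ω₂)=+0.251129-0.086744i
  term(m=+3) = +0.011551+0.002665i   from Y*(Ω₁)=+0.120079+0.106525i, Y(Ω₂)=+0.064849-0.035333i
  term(m=+4) = -0.003804-0.001187i   from Y*(Ω₁)=-0.174377-0.253114i, Y(Ω₂)=+0.010201-0.008002i
  term(m=+5) = -0.000501-0.000199i   from Y*(Ω₁)=-0.142459-0.376909i, Y(Ω₂)=+0.000902-0.000990i
Accumulated sum -0.030615-0.000000i; after 4π/(2l+1) scaling, -0.034974-0.000000i ⇒ P_5 = -0.034974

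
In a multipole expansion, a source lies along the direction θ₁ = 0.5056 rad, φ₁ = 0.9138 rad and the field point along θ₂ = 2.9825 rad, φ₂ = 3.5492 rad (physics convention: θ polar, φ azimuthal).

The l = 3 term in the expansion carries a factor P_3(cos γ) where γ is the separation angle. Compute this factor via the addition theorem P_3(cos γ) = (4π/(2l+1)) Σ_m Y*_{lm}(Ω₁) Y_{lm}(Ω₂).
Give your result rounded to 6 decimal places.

Summing Y*_{l m}(θ₁,φ₁)·Y_{l m}(θ₂,φ₂) over m ∈ [−3, 3]; prefactor 4π/(2·3+1) = 1.795196:
  m=-3: (-0.043657, 0.018468) × (-0.000566, 0.001559) = (-0.000004, -0.000079)  (running Σ = (-0.000004, -0.000079))
  m=-2: (-0.053272, 0.202862) × (-0.017366, 0.018434) = (-0.002814, -0.004505)  (running Σ = (-0.002818, -0.004583))
  m=-1: (0.270264, 0.350399) × (-0.182119, 0.078637) = (-0.076775, -0.042562)  (running Σ = (-0.079593, -0.047145))
  m=0: (0.270040, -0.000000) × (-0.690689, 0.000000) = (-0.186514, 0.000000)  (running Σ = (-0.266107, -0.047145))
  m=1: (-0.270264, 0.350399) × (0.182119, 0.078637) = (-0.076775, 0.042562)  (running Σ = (-0.342881, -0.004583))
  m=2: (-0.053272, -0.202862) × (-0.017366, -0.018434) = (-0.002814, 0.004505)  (running Σ = (-0.345696, -0.000079))
  m=3: (0.043657, 0.018468) × (0.000566, 0.001559) = (-0.000004, 0.000079)  (running Σ = (-0.345700, -0.000000))
Total Σ_m = (-0.345700, -0.000000). Multiply by 1.795196: (-0.620599, -0.000000). P_3(cos γ) = -0.620599

-0.620599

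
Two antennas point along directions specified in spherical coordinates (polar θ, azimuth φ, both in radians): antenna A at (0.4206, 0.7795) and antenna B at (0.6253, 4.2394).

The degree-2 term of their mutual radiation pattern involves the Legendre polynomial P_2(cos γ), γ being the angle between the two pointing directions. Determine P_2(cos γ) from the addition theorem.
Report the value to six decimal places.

Expand P_2 via completeness: Σ_{m} conj(Y_{2,m}) at Ω₁ times Y_{2,m} at Ω₂ —
  [-2]  conj(Y_{2,-2})(Ω₁) = 0.00076 + 0.06439j ; Y_{2,-2}(Ω₂) = -0.07742 - 0.10734j ; Δ = 0.00685 - 0.00507j
  [-1]  conj(Y_{2,-1})(Ω₁) = 0.20481 + 0.20240j ; Y_{2,-1}(Ω₂) = -0.16702 + 0.32639j ; Δ = -0.10027 + 0.03304j
  [+0]  conj(Y_{2,0})(Ω₁) = 0.47304 + 0.00000j ; Y_{2,0}(Ω₂) = 0.30660 + 0.00000j ; Δ = 0.14504 + 0.00000j
  [+1]  conj(Y_{2,1})(Ω₁) = -0.20481 + 0.20240j ; Y_{2,1}(Ω₂) = 0.16702 + 0.32639j ; Δ = -0.10027 - 0.03304j
  [+2]  conj(Y_{2,2})(Ω₁) = 0.00076 - 0.06439j ; Y_{2,2}(Ω₂) = -0.07742 + 0.10734j ; Δ = 0.00685 + 0.00507j
Σ over m = -0.04180 + 0.00000j; ×(4π/5) → -0.10505 + 0.00000j. Real part: -0.105048

-0.105048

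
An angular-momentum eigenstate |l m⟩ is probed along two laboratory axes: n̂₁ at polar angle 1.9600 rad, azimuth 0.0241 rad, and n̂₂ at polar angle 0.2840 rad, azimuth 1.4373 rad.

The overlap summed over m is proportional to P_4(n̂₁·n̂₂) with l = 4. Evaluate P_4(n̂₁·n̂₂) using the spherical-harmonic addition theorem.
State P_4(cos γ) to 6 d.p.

Addition theorem: P_4(cos γ) = (4π/9) Σ_m Y*_{lm}(Ω₁) Y_{lm}(Ω₂), m = −4…4:
  m=-4: Y*=+0.322766+0.031211i  Y=+0.002348+0.001388i  product +0.000715+0.000521i
  m=-3: Y*=-0.375175-0.027173i  Y=-0.010305+0.024340i  product +0.004528-0.008852i
  m=-2: Y*=+0.002255+0.000109i  Y=-0.138076-0.037767i  product -0.000307-0.000100i
  m=-1: Y*=+0.330771+0.007973i  Y=+0.058439-0.435153i  product +0.022799-0.143470i
  m=+0: Y*=-0.062828-0.000000i  Y=+0.536894+0.000000i  product -0.033732-0.000000i
  m=+1: Y*=-0.330771+0.007973i  Y=-0.058439-0.435153i  product +0.022799+0.143470i
  m=+2: Y*=+0.002255-0.000109i  Y=-0.138076+0.037767i  product -0.000307+0.000100i
  m=+3: Y*=+0.375175-0.027173i  Y=+0.010305+0.024340i  product +0.004528+0.008852i
  m=+4: Y*=+0.322766-0.031211i  Y=+0.002348-0.001388i  product +0.000715-0.000521i
Accumulated sum +0.021737-0.000000i; after 4π/(2l+1) scaling, +0.030350-0.000000i ⇒ P_4 = 0.030350

0.030350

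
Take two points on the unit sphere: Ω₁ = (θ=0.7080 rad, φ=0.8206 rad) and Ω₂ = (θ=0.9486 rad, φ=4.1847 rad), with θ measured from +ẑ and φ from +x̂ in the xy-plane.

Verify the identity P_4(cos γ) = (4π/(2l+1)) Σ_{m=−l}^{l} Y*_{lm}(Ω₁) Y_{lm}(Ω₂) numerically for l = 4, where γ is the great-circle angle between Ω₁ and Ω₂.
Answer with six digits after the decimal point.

0.355318

Term-by-term m-sum for l=4 (normalisation 4π/9 = 1.396263):
  m=-4: Y*=-0.07837 - 0.01111j  Y=-0.09920 + 0.16550j  product 0.00961 - 0.01187j
  m=-3: Y*=-0.20338 + 0.16439j  Y=0.39140 + 0.00480j  product -0.08039 + 0.06337j
  m=-2: Y*=-0.03025 + 0.42896j  Y=-0.15001 - 0.26480j  product 0.11813 - 0.05634j
  m=-1: Y*=0.16566 + 0.17775j  Y=0.07020 - 0.12045j  product 0.03304 - 0.00748j
  m=+0: Y*=-0.28103 + 0.00000j  Y=-0.33344 + 0.00000j  product 0.09370 + 0.00000j
  m=+1: Y*=-0.16566 + 0.17775j  Y=-0.07020 - 0.12045j  product 0.03304 + 0.00748j
  m=+2: Y*=-0.03025 - 0.42896j  Y=-0.15001 + 0.26480j  product 0.11813 + 0.05634j
  m=+3: Y*=0.20338 + 0.16439j  Y=-0.39140 + 0.00480j  product -0.08039 - 0.06337j
  m=+4: Y*=-0.07837 + 0.01111j  Y=-0.09920 - 0.16550j  product 0.00961 + 0.01187j
Total Σ_m = 0.25448 + 0.00000j. Multiply by 1.396263: 0.35532 + 0.00000j. P_4(cos γ) = 0.355318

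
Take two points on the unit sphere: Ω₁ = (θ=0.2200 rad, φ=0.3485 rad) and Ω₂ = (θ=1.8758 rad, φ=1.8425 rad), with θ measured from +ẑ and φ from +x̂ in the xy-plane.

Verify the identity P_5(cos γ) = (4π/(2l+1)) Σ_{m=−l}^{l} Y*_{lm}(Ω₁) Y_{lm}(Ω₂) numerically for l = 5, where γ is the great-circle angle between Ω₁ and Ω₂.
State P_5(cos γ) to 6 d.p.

-0.346254

Addition theorem: P_5(cos γ) = (4π/11) Σ_m Y*_{lm}(Ω₁) Y_{lm}(Ω₂), m = −5…5:
  [-5]  conj(Y_{5,-5})(Ω₁) = -0.00004 + 0.00023j ; Y_{5,-5}(Ω₂) = -0.35824 - 0.07721j ; Δ = 0.00003 - 0.00008j
  [-4]  conj(Y_{5,-4})(Ω₁) = 0.00057 + 0.00320j ; Y_{5,-4}(Ω₂) = -0.16976 + 0.32294j ; Δ = -0.00113 - 0.00036j
  [-3]  conj(Y_{5,-3})(Ω₁) = 0.01365 + 0.02355j ; Y_{5,-3}(Ω₂) = -0.04116 - 0.03879j ; Δ = 0.00035 - 0.00150j
  [-2]  conj(Y_{5,-2})(Ω₁) = 0.11216 + 0.09390j ; Y_{5,-2}(Ω₂) = -0.28912 + 0.17465j ; Δ = -0.04883 - 0.00756j
  [-1]  conj(Y_{5,-1})(Ω₁) = 0.44107 + 0.16026j ; Y_{5,-1}(Ω₂) = 0.00752 + 0.02699j ; Δ = -0.00101 + 0.01311j
  [+0]  conj(Y_{5,0})(Ω₁) = 0.62498 + 0.00000j ; Y_{5,0}(Ω₂) = -0.32310 + 0.00000j ; Δ = -0.20193 + 0.00000j
  [+1]  conj(Y_{5,1})(Ω₁) = -0.44107 + 0.16026j ; Y_{5,1}(Ω₂) = -0.00752 + 0.02699j ; Δ = -0.00101 - 0.01311j
  [+2]  conj(Y_{5,2})(Ω₁) = 0.11216 - 0.09390j ; Y_{5,2}(Ω₂) = -0.28912 - 0.17465j ; Δ = -0.04883 + 0.00756j
  [+3]  conj(Y_{5,3})(Ω₁) = -0.01365 + 0.02355j ; Y_{5,3}(Ω₂) = 0.04116 - 0.03879j ; Δ = 0.00035 + 0.00150j
  [+4]  conj(Y_{5,4})(Ω₁) = 0.00057 - 0.00320j ; Y_{5,4}(Ω₂) = -0.16976 - 0.32294j ; Δ = -0.00113 + 0.00036j
  [+5]  conj(Y_{5,5})(Ω₁) = 0.00004 + 0.00023j ; Y_{5,5}(Ω₂) = 0.35824 - 0.07721j ; Δ = 0.00003 + 0.00008j
Accumulated sum -0.30309 + 0.00000j; after 4π/(2l+1) scaling, -0.34625 + 0.00000j ⇒ P_5 = -0.346254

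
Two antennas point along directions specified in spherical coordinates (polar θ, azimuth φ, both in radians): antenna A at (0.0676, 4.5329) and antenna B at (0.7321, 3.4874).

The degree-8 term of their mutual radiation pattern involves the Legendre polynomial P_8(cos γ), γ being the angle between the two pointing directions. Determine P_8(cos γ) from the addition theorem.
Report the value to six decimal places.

0.143912

Expand P_8 via completeness: Σ_{m} conj(Y_{8,m}) at Ω₁ times Y_{8,m} at Ω₂ —
  term(m=-8) = -0.000000+0.000000i   from Y*(Ω₁)=+0.000000-0.000000i, Y(Ω₂)=-0.019113-0.007526i
  term(m=-7) = +0.000000+0.000000i   from Y*(Ω₁)=+0.000000+0.000000i, Y(Ω₂)=+0.068679+0.060350i
  term(m=-6) = +0.000000-0.000000i   from Y*(Ω₁)=-0.000000+0.000000i, Y(Ω₂)=-0.118342-0.214556i
  term(m=-5) = +0.000003-0.000005i   from Y*(Ω₁)=-0.000011-0.000008i, Y(Ω₂)=+0.067377+0.422230i
  term(m=-4) = -0.000062-0.000106i   from Y*(Ω₁)=+0.000210-0.000183i, Y(Ω₂)=+0.081963-0.431845i
  term(m=-3) = -0.000453+0.000002i   from Y*(Ω₁)=+0.002171+0.003635i, Y(Ω₂)=-0.054449+0.092214i
  term(m=-2) = +0.007558-0.013193i   from Y*(Ω₁)=-0.042995+0.016133i, Y(Ω₂)=-0.255014+0.211166i
  term(m=-1) = -0.044975-0.077594i   from Y*(Ω₁)=-0.057159-0.315028i, Y(Ω₂)=+0.263537-0.094948i
  term(m=+0) = +0.270546+0.000000i   from Y*(Ω₁)=+1.069366-0.000000i, Y(Ω₂)=+0.252997+0.000000i
  term(m=+1) = -0.044975+0.077594i   from Y*(Ω₁)=+0.057159-0.315028i, Y(Ω₂)=-0.263537-0.094948i
  term(m=+2) = +0.007558+0.013193i   from Y*(Ω₁)=-0.042995-0.016133i, Y(Ω₂)=-0.255014-0.211166i
  term(m=+3) = -0.000453-0.000002i   from Y*(Ω₁)=-0.002171+0.003635i, Y(Ω₂)=+0.054449+0.092214i
  term(m=+4) = -0.000062+0.000106i   from Y*(Ω₁)=+0.000210+0.000183i, Y(Ω₂)=+0.081963+0.431845i
  term(m=+5) = +0.000003+0.000005i   from Y*(Ω₁)=+0.000011-0.000008i, Y(Ω₂)=-0.067377+0.422230i
  term(m=+6) = +0.000000+0.000000i   from Y*(Ω₁)=-0.000000-0.000000i, Y(Ω₂)=-0.118342+0.214556i
  term(m=+7) = +0.000000-0.000000i   from Y*(Ω₁)=-0.000000+0.000000i, Y(Ω₂)=-0.068679+0.060350i
  term(m=+8) = -0.000000-0.000000i   from Y*(Ω₁)=+0.000000+0.000000i, Y(Ω₂)=-0.019113+0.007526i
Total Σ_m = +0.194687-0.000000i. Multiply by 0.739198: +0.143912-0.000000i. P_8(cos γ) = 0.143912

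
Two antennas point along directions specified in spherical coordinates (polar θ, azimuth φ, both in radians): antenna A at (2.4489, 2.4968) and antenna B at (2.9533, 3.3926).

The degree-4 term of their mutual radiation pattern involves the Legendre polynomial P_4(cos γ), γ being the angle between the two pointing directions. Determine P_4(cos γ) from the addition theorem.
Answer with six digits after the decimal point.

-0.129702

Summing Y*_{l m}(θ₁,φ₁)·Y_{l m}(θ₂,φ₂) over m ∈ [−4, 4]; prefactor 4π/(2·4+1) = 1.396263:
  term(m=-4) = (-0.000036, 0.000017)   from Y*(Ω₁)=(-0.062265, -0.039248), Y(Ω₂)=(0.000292, -0.000458)
  term(m=-3) = (-0.001818, -0.000887)   from Y*(Ω₁)=(-0.089211, -0.234458), Y(Ω₂)=(0.005884, -0.005514)
  term(m=-2) = (-0.006339, -0.028240)   from Y*(Ω₁)=(0.119082, -0.412239), Y(Ω₂)=(0.059127, -0.032456)
  term(m=-1) = (0.054343, -0.067893)   from Y*(Ω₁)=(0.212796, -0.160027), Y(Ω₂)=(0.316383, -0.081125)
  term(m=+0) = (-0.185192, -0.000000)   from Y*(Ω₁)=(-0.263592, -0.000000), Y(Ω₂)=(0.702573, 0.000000)
  term(m=+1) = (0.054343, 0.067893)   from Y*(Ω₁)=(-0.212796, -0.160027), Y(Ω₂)=(-0.316383, -0.081125)
  term(m=+2) = (-0.006339, 0.028240)   from Y*(Ω₁)=(0.119082, 0.412239), Y(Ω₂)=(0.059127, 0.032456)
  term(m=+3) = (-0.001818, 0.000887)   from Y*(Ω₁)=(0.089211, -0.234458), Y(Ω₂)=(-0.005884, -0.005514)
  term(m=+4) = (-0.000036, -0.000017)   from Y*(Ω₁)=(-0.062265, 0.039248), Y(Ω₂)=(0.000292, 0.000458)
Accumulated sum (-0.092892, -0.000000); after 4π/(2l+1) scaling, (-0.129702, -0.000000) ⇒ P_4 = -0.129702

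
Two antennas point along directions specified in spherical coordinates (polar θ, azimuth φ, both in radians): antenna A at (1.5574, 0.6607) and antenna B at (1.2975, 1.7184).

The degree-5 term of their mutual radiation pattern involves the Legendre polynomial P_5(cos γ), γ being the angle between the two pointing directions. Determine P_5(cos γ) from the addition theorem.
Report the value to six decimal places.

0.140770

Addition theorem: P_5(cos γ) = (4π/11) Σ_m Y*_{lm}(Ω₁) Y_{lm}(Ω₂), m = −5…5:
  m=-5: Y*=-0.457857-0.074785i  Y=-0.258475-0.284206i  product +0.097090+0.149456i
  m=-4: Y*=-0.017260+0.009402i  Y=+0.282882-0.189575i  product -0.003100+0.005932i
  m=-3: Y*=+0.138049-0.316495i  Y=-0.045569-0.096092i  product -0.036703+0.001157i
  m=-2: Y*=-0.005600-0.021985i  Y=+0.317082-0.096422i  product -0.003895-0.006431i
  m=-1: Y*=+0.252225+0.196036i  Y=-0.004152-0.027927i  product +0.004427-0.007858i
  m=+0: Y*=+0.023480-0.000000i  Y=+0.323071+0.000000i  product +0.007586+0.000000i
  m=+1: Y*=-0.252225+0.196036i  Y=+0.004152-0.027927i  product +0.004427+0.007858i
  m=+2: Y*=-0.005600+0.021985i  Y=+0.317082+0.096422i  product -0.003895+0.006431i
  m=+3: Y*=-0.138049-0.316495i  Y=+0.045569-0.096092i  product -0.036703-0.001157i
  m=+4: Y*=-0.017260-0.009402i  Y=+0.282882+0.189575i  product -0.003100-0.005932i
  m=+5: Y*=+0.457857-0.074785i  Y=+0.258475-0.284206i  product +0.097090-0.149456i
Total Σ_m = +0.123223+0.000000i. Multiply by 1.142397: +0.140770+0.000000i. P_5(cos γ) = 0.140770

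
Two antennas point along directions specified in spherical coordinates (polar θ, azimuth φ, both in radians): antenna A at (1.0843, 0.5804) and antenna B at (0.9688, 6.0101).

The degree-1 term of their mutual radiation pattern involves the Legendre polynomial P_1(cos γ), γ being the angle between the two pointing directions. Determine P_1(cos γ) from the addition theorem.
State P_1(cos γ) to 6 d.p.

0.743697

Addition theorem: P_1(cos γ) = (4π/3) Σ_m Y*_{lm}(Ω₁) Y_{lm}(Ω₂), m = −1…1:
  [-1]  conj(Y_{1,-1})(Ω₁) = (0.255396, 0.167473) ; Y_{1,-1}(Ω₂) = (0.274206, 0.076800) ; Δ = (0.057169, 0.065537)
  [+0]  conj(Y_{1,0})(Ω₁) = (0.228437, -0.000000) ; Y_{1,0}(Ω₂) = (0.276690, 0.000000) ; Δ = (0.063206, 0.000000)
  [+1]  conj(Y_{1,1})(Ω₁) = (-0.255396, 0.167473) ; Y_{1,1}(Ω₂) = (-0.274206, 0.076800) ; Δ = (0.057169, -0.065537)
Accumulated sum (0.177545, 0.000000); after 4π/(2l+1) scaling, (0.743697, 0.000000) ⇒ P_1 = 0.743697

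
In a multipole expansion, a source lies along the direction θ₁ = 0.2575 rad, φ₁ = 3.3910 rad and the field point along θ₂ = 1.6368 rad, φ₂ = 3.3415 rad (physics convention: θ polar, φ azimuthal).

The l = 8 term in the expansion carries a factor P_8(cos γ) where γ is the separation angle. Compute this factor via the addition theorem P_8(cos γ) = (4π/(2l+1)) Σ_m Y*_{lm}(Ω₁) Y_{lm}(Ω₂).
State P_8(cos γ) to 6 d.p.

Summing Y*_{l m}(θ₁,φ₁)·Y_{l m}(θ₂,φ₂) over m ∈ [−8, 8]; prefactor 4π/(2·8+1) = 0.739198:
  term(m=-8) = 0.00000 + 0.00000j   from Y*(Ω₁)=-0.00000 + 0.00001j, Y(Ω₂)=-0.01441 - 0.50631j
  term(m=-7) = -0.00002 - 0.00001j   from Y*(Ω₁)=0.00002 - 0.00014j, Y(Ω₂)=0.02285 - 0.13196j
  term(m=-6) = -0.00044 - 0.00014j   from Y*(Ω₁)=0.00010 + 0.00133j, Y(Ω₂)=-0.12602 + 0.32361j
  term(m=-5) = 0.00140 + 0.00035j   from Y*(Ω₁)=-0.00295 - 0.00881j, Y(Ω₂)=-0.08418 + 0.13097j
  term(m=-4) = 0.01393 + 0.00279j   from Y*(Ω₁)=0.02587 + 0.04008j, Y(Ω₂)=0.20758 - 0.21358j
  term(m=-3) = -0.02917 - 0.00436j   from Y*(Ω₁)=-0.13078 - 0.12141j, Y(Ω₂)=0.13643 - 0.09328j
  term(m=-2) = -0.12492 - 0.01241j   from Y*(Ω₁)=0.39953 + 0.21765j, Y(Ω₂)=-0.25415 + 0.10740j
  term(m=-1) = 0.11030 + 0.00546j   from Y*(Ω₁)=-0.63250 - 0.16110j, Y(Ω₂)=-0.16583 + 0.03360j
  term(m=+0) = 0.03653 + 0.00000j   from Y*(Ω₁)=0.13558 + 0.00000j, Y(Ω₂)=0.26941 + 0.00000j
  term(m=+1) = 0.11030 - 0.00546j   from Y*(Ω₁)=0.63250 - 0.16110j, Y(Ω₂)=0.16583 + 0.03360j
  term(m=+2) = -0.12492 + 0.01241j   from Y*(Ω₁)=0.39953 - 0.21765j, Y(Ω₂)=-0.25415 - 0.10740j
  term(m=+3) = -0.02917 + 0.00436j   from Y*(Ω₁)=0.13078 - 0.12141j, Y(Ω₂)=-0.13643 - 0.09328j
  term(m=+4) = 0.01393 - 0.00279j   from Y*(Ω₁)=0.02587 - 0.04008j, Y(Ω₂)=0.20758 + 0.21358j
  term(m=+5) = 0.00140 - 0.00035j   from Y*(Ω₁)=0.00295 - 0.00881j, Y(Ω₂)=0.08418 + 0.13097j
  term(m=+6) = -0.00044 + 0.00014j   from Y*(Ω₁)=0.00010 - 0.00133j, Y(Ω₂)=-0.12602 - 0.32361j
  term(m=+7) = -0.00002 + 0.00001j   from Y*(Ω₁)=-0.00002 - 0.00014j, Y(Ω₂)=-0.02285 - 0.13196j
  term(m=+8) = 0.00000 - 0.00000j   from Y*(Ω₁)=-0.00000 - 0.00001j, Y(Ω₂)=-0.01441 + 0.50631j
Total Σ_m = -0.02129 + 0.00000j. Multiply by 0.739198: -0.01574 + 0.00000j. P_8(cos γ) = -0.015735

-0.015735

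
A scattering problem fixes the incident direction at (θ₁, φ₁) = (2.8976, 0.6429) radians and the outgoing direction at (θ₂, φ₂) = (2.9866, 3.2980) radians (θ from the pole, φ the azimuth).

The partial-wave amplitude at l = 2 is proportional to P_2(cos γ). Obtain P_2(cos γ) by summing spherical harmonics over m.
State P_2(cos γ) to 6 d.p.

Addition theorem: P_2(cos γ) = (4π/5) Σ_m Y*_{lm}(Ω₁) Y_{lm}(Ω₂), m = −2…2:
  m=-2: Y*=(0.006338, 0.021634)  Y=(0.008759, -0.002833)  product (0.000117, 0.000172)
  m=-1: Y*=(-0.144948, -0.108575)  Y=(0.116393, -0.018355)  product (-0.018864, -0.009977)
  m=+0: Y*=(0.575564, -0.000000)  Y=(0.608235, 0.000000)  product (0.350078, 0.000000)
  m=+1: Y*=(0.144948, -0.108575)  Y=(-0.116393, -0.018355)  product (-0.018864, 0.009977)
  m=+2: Y*=(0.006338, -0.021634)  Y=(0.008759, 0.002833)  product (0.000117, -0.000172)
Total Σ_m = (0.312584, 0.000000). Multiply by 2.513274: (0.785610, 0.000000). P_2(cos γ) = 0.785610

0.785610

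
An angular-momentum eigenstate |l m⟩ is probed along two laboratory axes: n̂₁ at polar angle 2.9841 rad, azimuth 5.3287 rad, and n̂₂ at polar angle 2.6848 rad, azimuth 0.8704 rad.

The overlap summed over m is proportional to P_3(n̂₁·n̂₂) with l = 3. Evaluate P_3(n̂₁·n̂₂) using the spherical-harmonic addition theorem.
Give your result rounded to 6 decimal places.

0.336985

Summing Y*_{l m}(θ₁,φ₁)·Y_{l m}(θ₂,φ₂) over m ∈ [−3, 3]; prefactor 4π/(2·3+1) = 1.795196:
  term(m=-3) = 0.00004 + 0.00004j   from Y*(Ω₁)=-0.00155 - 0.00044j, Y(Ω₂)=-0.03088 - 0.01811j
  term(m=-2) = -0.00387 + 0.00216j   from Y*(Ω₁)=0.00824 + 0.02342j, Y(Ω₂)=0.03019 + 0.17586j
  term(m=-1) = -0.02132 - 0.08208j   from Y*(Ω₁)=0.11359 - 0.16036j, Y(Ω₂)=0.27813 - 0.32994j
  term(m=+0) = 0.23801 + 0.00000j   from Y*(Ω₁)=-0.69178 + 0.00000j, Y(Ω₂)=-0.34405 + 0.00000j
  term(m=+1) = -0.02132 + 0.08208j   from Y*(Ω₁)=-0.11359 - 0.16036j, Y(Ω₂)=-0.27813 - 0.32994j
  term(m=+2) = -0.00387 - 0.00216j   from Y*(Ω₁)=0.00824 - 0.02342j, Y(Ω₂)=0.03019 - 0.17586j
  term(m=+3) = 0.00004 - 0.00004j   from Y*(Ω₁)=0.00155 - 0.00044j, Y(Ω₂)=0.03088 - 0.01811j
Accumulated sum 0.18771 - 0.00000j; after 4π/(2l+1) scaling, 0.33698 - 0.00000j ⇒ P_3 = 0.336985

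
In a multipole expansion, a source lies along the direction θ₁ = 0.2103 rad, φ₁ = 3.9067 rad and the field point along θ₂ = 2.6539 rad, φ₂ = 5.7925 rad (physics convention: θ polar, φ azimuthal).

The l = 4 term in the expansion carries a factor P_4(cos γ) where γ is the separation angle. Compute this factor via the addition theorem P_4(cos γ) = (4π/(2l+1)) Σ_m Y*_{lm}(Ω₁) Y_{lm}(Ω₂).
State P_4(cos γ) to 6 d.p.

Addition theorem: P_4(cos γ) = (4π/9) Σ_m Y*_{lm}(Ω₁) Y_{lm}(Ω₂), m = −4…4:
  term(m=-4) = +0.000005-0.000017i   from Y*(Ω₁)=-0.000838+0.000068i, Y(Ω₂)=-0.008150+0.019718i
  term(m=-3) = -0.001027-0.000742i   from Y*(Ω₁)=+0.007380-0.008339i, Y(Ω₂)=-0.011216-0.113217i
  term(m=-2) = -0.021991+0.016034i   from Y*(Ω₁)=+0.003368+0.082952i, Y(Ω₂)=+0.182229+0.272503i
  term(m=-1) = +0.053331+0.163664i   from Y*(Ω₁)=-0.257412-0.247172i, Y(Ω₂)=-0.425434-0.227296i
  term(m=+0) = +0.064001+0.000000i   from Y*(Ω₁)=+0.668919-0.000000i, Y(Ω₂)=+0.095678+0.000000i
  term(m=+1) = +0.053331-0.163664i   from Y*(Ω₁)=+0.257412-0.247172i, Y(Ω₂)=+0.425434-0.227296i
  term(m=+2) = -0.021991-0.016034i   from Y*(Ω₁)=+0.003368-0.082952i, Y(Ω₂)=+0.182229-0.272503i
  term(m=+3) = -0.001027+0.000742i   from Y*(Ω₁)=-0.007380-0.008339i, Y(Ω₂)=+0.011216-0.113217i
  term(m=+4) = +0.000005+0.000017i   from Y*(Ω₁)=-0.000838-0.000068i, Y(Ω₂)=-0.008150-0.019718i
Accumulated sum +0.124637-0.000000i; after 4π/(2l+1) scaling, +0.174027-0.000000i ⇒ P_4 = 0.174027

0.174027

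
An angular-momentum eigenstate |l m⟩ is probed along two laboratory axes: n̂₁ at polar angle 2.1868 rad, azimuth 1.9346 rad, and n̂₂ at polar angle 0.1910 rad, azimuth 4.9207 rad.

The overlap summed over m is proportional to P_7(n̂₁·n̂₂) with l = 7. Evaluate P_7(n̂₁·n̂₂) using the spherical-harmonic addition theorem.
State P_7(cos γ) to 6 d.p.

Summing Y*_{l m}(θ₁,φ₁)·Y_{l m}(θ₂,φ₂) over m ∈ [−7, 7]; prefactor 4π/(2·7+1) = 0.837758:
  m=-7: (0.067627, 0.099925) × (-0.000004, -0.000000) = (-0.000000, -0.000000)  (running Σ = (-0.000000, -0.000000))
  m=-6: (-0.183611, 0.261578) × (-0.000027, 0.000082) = (-0.000016, -0.000022)  (running Σ = (-0.000017, -0.000023))
  m=-5: (-0.430273, -0.109052) × (0.000901, 0.000527) = (-0.000330, -0.000325)  (running Σ = (-0.000347, -0.000347))
  m=-4: (-0.029073, -0.250418) × (0.005998, -0.006602) = (-0.001828, -0.001310)  (running Σ = (-0.002174, -0.001658))
  m=-3: (-0.165275, 0.085915) × (-0.031998, -0.044356) = (0.009099, 0.004582)  (running Σ = (0.006925, 0.002924))
  m=-2: (-0.260157, -0.231701) × (-0.211834, 0.093742) = (0.076830, 0.024694)  (running Σ = (0.083755, 0.027619))
  m=-1: (-0.016013, 0.042055) × (0.123981, 0.586539) = (-0.026652, -0.004178)  (running Σ = (0.057103, 0.023441))
  m=0: (-0.350614, -0.000000) × (0.601163, 0.000000) = (-0.210776, -0.000000)  (running Σ = (-0.153673, 0.023441))
  m=1: (0.016013, 0.042055) × (-0.123981, 0.586539) = (-0.026652, 0.004178)  (running Σ = (-0.180326, 0.027619))
  m=2: (-0.260157, 0.231701) × (-0.211834, -0.093742) = (0.076830, -0.024694)  (running Σ = (-0.103496, 0.002924))
  m=3: (0.165275, 0.085915) × (0.031998, -0.044356) = (0.009099, -0.004582)  (running Σ = (-0.094396, -0.001658))
  m=4: (-0.029073, 0.250418) × (0.005998, 0.006602) = (-0.001828, 0.001310)  (running Σ = (-0.096224, -0.000347))
  m=5: (0.430273, -0.109052) × (-0.000901, 0.000527) = (-0.000330, 0.000325)  (running Σ = (-0.096554, -0.000023))
  m=6: (-0.183611, -0.261578) × (-0.000027, -0.000082) = (-0.000016, 0.000022)  (running Σ = (-0.096570, -0.000000))
  m=7: (-0.067627, 0.099925) × (0.000004, -0.000000) = (-0.000000, 0.000000)  (running Σ = (-0.096571, -0.000000))
Total Σ_m = (-0.096571, -0.000000). Multiply by 0.837758: (-0.080903, -0.000000). P_7(cos γ) = -0.080903

-0.080903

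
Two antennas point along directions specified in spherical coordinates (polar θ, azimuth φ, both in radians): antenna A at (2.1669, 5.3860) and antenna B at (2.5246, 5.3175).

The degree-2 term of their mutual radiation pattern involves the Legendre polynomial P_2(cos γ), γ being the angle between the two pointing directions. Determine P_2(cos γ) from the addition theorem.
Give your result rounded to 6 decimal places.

0.812970

Term-by-term m-sum for l=2 (normalisation 4π/5 = 2.513274):
  [-2]  conj(Y_{2,-2})(Ω₁) = -0.058649-0.257939i ; Y_{2,-2}(Ω₂) = -0.045622+0.120994i ; Δ = +0.033885+0.004671i
  [-1]  conj(Y_{2,-1})(Ω₁) = -0.223899+0.280523i ; Y_{2,-1}(Ω₂) = -0.207387-0.299837i ; Δ = +0.130545+0.008956i
  [+0]  conj(Y_{2,0})(Ω₁) = -0.017162-0.000000i ; Y_{2,0}(Ω₂) = +0.314041+0.000000i ; Δ = -0.005390-0.000000i
  [+1]  conj(Y_{2,1})(Ω₁) = +0.223899+0.280523i ; Y_{2,1}(Ω₂) = +0.207387-0.299837i ; Δ = +0.130545-0.008956i
  [+2]  conj(Y_{2,2})(Ω₁) = -0.058649+0.257939i ; Y_{2,2}(Ω₂) = -0.045622-0.120994i ; Δ = +0.033885-0.004671i
Accumulated sum +0.323470+0.000000i; after 4π/(2l+1) scaling, +0.812970+0.000000i ⇒ P_2 = 0.812970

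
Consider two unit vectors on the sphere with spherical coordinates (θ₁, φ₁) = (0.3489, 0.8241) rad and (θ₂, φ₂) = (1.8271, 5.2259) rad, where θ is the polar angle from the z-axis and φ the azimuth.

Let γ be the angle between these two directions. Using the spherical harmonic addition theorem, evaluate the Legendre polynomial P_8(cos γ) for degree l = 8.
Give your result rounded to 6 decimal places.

Addition theorem: P_8(cos γ) = (4π/17) Σ_m Y*_{lm}(Ω₁) Y_{lm}(Ω₂), m = −8…8:
  m=-8: Y*=(0.000092, 0.000029)  Y=(-0.224528, 0.325182)  product (-0.000030, 0.000023)
  m=-7: Y*=(0.000920, -0.000520)  Y=(-0.181293, -0.372462)  product (-0.000361, -0.000249)
  m=-6: Y*=(0.001694, -0.007161)  Y=(-0.011087, -0.000672)  product (-0.000024, 0.000078)
  m=-5: Y*=(-0.020400, -0.030344)  Y=(0.193039, -0.298508)  product (-0.012996, 0.000232)
  m=-4: Y*=(-0.131179, -0.020471)  Y=(0.055392, 0.105559)  product (-0.005105, -0.014981)
  m=-3: Y*=(-0.268918, 0.212742)  Y=(0.298538, 0.009037)  product (-0.082205, 0.061081)
  m=-2: Y*=(-0.044041, 0.567846)  Y=(-0.088713, 0.146738)  product (-0.079417, -0.056838)
  m=-1: Y*=(0.282260, 0.304999)  Y=(0.131913, 0.233898)  product (-0.034105, 0.106253)
  m=+0: Y*=(-0.292332, -0.000000)  Y=(-0.185659, 0.000000)  product (0.054274, 0.000000)
  m=+1: Y*=(-0.282260, 0.304999)  Y=(-0.131913, 0.233898)  product (-0.034105, -0.106253)
  m=+2: Y*=(-0.044041, -0.567846)  Y=(-0.088713, -0.146738)  product (-0.079417, 0.056838)
  m=+3: Y*=(0.268918, 0.212742)  Y=(-0.298538, 0.009037)  product (-0.082205, -0.061081)
  m=+4: Y*=(-0.131179, 0.020471)  Y=(0.055392, -0.105559)  product (-0.005105, 0.014981)
  m=+5: Y*=(0.020400, -0.030344)  Y=(-0.193039, -0.298508)  product (-0.012996, -0.000232)
  m=+6: Y*=(0.001694, 0.007161)  Y=(-0.011087, 0.000672)  product (-0.000024, -0.000078)
  m=+7: Y*=(-0.000920, -0.000520)  Y=(0.181293, -0.372462)  product (-0.000361, 0.000249)
  m=+8: Y*=(0.000092, -0.000029)  Y=(-0.224528, -0.325182)  product (-0.000030, -0.000023)
Accumulated sum (-0.374211, 0.000000); after 4π/(2l+1) scaling, (-0.276616, 0.000000) ⇒ P_8 = -0.276616

-0.276616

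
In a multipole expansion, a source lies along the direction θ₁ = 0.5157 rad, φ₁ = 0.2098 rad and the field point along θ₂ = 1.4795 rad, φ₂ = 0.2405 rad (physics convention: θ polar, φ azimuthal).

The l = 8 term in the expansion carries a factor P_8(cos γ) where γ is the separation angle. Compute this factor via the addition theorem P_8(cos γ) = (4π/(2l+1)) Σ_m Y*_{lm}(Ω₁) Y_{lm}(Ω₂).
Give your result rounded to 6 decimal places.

Expand P_8 via completeness: Σ_{m} conj(Y_{8,m}) at Ω₁ times Y_{8,m} at Ω₂ —
  [-8]  conj(Y_{8,-8})(Ω₁) = -0.00019 + 0.00179j ; Y_{8,-8}(Ω₂) = -0.17244 - 0.46773j ; Δ = 0.00087 - 0.00022j
  [-7]  conj(Y_{8,-7})(Ω₁) = 0.00130 + 0.01266j ; Y_{8,-7}(Ω₂) = -0.02053 - 0.18140j ; Δ = 0.00227 - 0.00050j
  [-6]  conj(Y_{8,-6})(Ω₁) = 0.01720 + 0.05334j ; Y_{8,-6}(Ω₂) = -0.04095 + 0.31872j ; Δ = -0.01770 + 0.00330j
  [-5]  conj(Y_{8,-5})(Ω₁) = 0.08589 + 0.14939j ; Y_{8,-5}(Ω₂) = -0.07516 + 0.19476j ; Δ = -0.03555 + 0.00550j
  [-4]  conj(Y_{8,-4})(Ω₁) = 0.24797 + 0.27620j ; Y_{8,-4}(Ω₂) = 0.15000 - 0.21516j ; Δ = 0.09662 - 0.01193j
  [-3]  conj(Y_{8,-3})(Ω₁) = 0.41700 + 0.30366j ; Y_{8,-3}(Ω₂) = 0.16454 - 0.14475j ; Δ = 0.11257 - 0.01040j
  [-2]  conj(Y_{8,-2})(Ω₁) = 0.29057 + 0.12962j ; Y_{8,-2}(Ω₂) = -0.20857 + 0.10885j ; Δ = -0.07471 + 0.00459j
  [-1]  conj(Y_{8,-1})(Ω₁) = -0.22745 - 0.04843j ; Y_{8,-1}(Ω₂) = -0.21667 + 0.05314j ; Δ = 0.05185 - 0.00159j
  [+0]  conj(Y_{8,0})(Ω₁) = -0.41042 + 0.00000j ; Y_{8,0}(Ω₂) = 0.22716 + 0.00000j ; Δ = -0.09323 + 0.00000j
  [+1]  conj(Y_{8,1})(Ω₁) = 0.22745 - 0.04843j ; Y_{8,1}(Ω₂) = 0.21667 + 0.05314j ; Δ = 0.05185 + 0.00159j
  [+2]  conj(Y_{8,2})(Ω₁) = 0.29057 - 0.12962j ; Y_{8,2}(Ω₂) = -0.20857 - 0.10885j ; Δ = -0.07471 - 0.00459j
  [+3]  conj(Y_{8,3})(Ω₁) = -0.41700 + 0.30366j ; Y_{8,3}(Ω₂) = -0.16454 - 0.14475j ; Δ = 0.11257 + 0.01040j
  [+4]  conj(Y_{8,4})(Ω₁) = 0.24797 - 0.27620j ; Y_{8,4}(Ω₂) = 0.15000 + 0.21516j ; Δ = 0.09662 + 0.01193j
  [+5]  conj(Y_{8,5})(Ω₁) = -0.08589 + 0.14939j ; Y_{8,5}(Ω₂) = 0.07516 + 0.19476j ; Δ = -0.03555 - 0.00550j
  [+6]  conj(Y_{8,6})(Ω₁) = 0.01720 - 0.05334j ; Y_{8,6}(Ω₂) = -0.04095 - 0.31872j ; Δ = -0.01770 - 0.00330j
  [+7]  conj(Y_{8,7})(Ω₁) = -0.00130 + 0.01266j ; Y_{8,7}(Ω₂) = 0.02053 - 0.18140j ; Δ = 0.00227 + 0.00050j
  [+8]  conj(Y_{8,8})(Ω₁) = -0.00019 - 0.00179j ; Y_{8,8}(Ω₂) = -0.17244 + 0.46773j ; Δ = 0.00087 + 0.00022j
Σ over m = 0.17920 + 0.00000j; ×(4π/17) → 0.13247 + 0.00000j. Real part: 0.132465

0.132465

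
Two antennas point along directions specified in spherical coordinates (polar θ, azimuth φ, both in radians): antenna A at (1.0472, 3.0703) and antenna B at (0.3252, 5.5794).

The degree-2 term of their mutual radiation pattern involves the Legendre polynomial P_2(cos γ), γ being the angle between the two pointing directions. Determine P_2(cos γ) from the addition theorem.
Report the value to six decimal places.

Term-by-term m-sum for l=2 (normalisation 4π/5 = 2.513274):
  [-2]  conj(Y_{2,-2})(Ω₁) = (0.286767, -0.041168) ; Y_{2,-2}(Ω₂) = (0.006408, 0.038906) ; Δ = (0.003439, 0.010893)
  [-1]  conj(Y_{2,-1})(Ω₁) = (-0.333673, 0.023829) ; Y_{2,-1}(Ω₂) = (0.178318, 0.151353) ; Δ = (-0.063106, -0.046253)
  [+0]  conj(Y_{2,0})(Ω₁) = (-0.078850, -0.000000) ; Y_{2,0}(Ω₂) = (0.534198, 0.000000) ; Δ = (-0.042121, -0.000000)
  [+1]  conj(Y_{2,1})(Ω₁) = (0.333673, 0.023829) ; Y_{2,1}(Ω₂) = (-0.178318, 0.151353) ; Δ = (-0.063106, 0.046253)
  [+2]  conj(Y_{2,2})(Ω₁) = (0.286767, 0.041168) ; Y_{2,2}(Ω₂) = (0.006408, -0.038906) ; Δ = (0.003439, -0.010893)
Total Σ_m = (-0.161456, 0.000000). Multiply by 2.513274: (-0.405783, 0.000000). P_2(cos γ) = -0.405783

-0.405783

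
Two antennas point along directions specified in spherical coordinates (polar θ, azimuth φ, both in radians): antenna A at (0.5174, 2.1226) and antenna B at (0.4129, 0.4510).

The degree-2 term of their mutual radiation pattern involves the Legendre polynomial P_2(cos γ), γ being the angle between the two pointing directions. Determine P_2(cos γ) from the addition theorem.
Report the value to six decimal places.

Expand P_2 via completeness: Σ_{m} conj(Y_{2,m}) at Ω₁ times Y_{2,m} at Ω₂ —
  m=-2: Y*=-0.04256 - 0.08438j  Y=0.03856 - 0.04880j  product -0.00576 - 0.00118j
  m=-1: Y*=-0.17410 + 0.28281j  Y=0.25556 - 0.12376j  product -0.00949 + 0.09382j
  m=+0: Y*=0.39930 + 0.00000j  Y=0.47843 + 0.00000j  product 0.19104 + 0.00000j
  m=+1: Y*=0.17410 + 0.28281j  Y=-0.25556 - 0.12376j  product -0.00949 - 0.09382j
  m=+2: Y*=-0.04256 + 0.08438j  Y=0.03856 + 0.04880j  product -0.00576 + 0.00118j
Accumulated sum 0.16054 - 0.00000j; after 4π/(2l+1) scaling, 0.40349 - 0.00000j ⇒ P_2 = 0.403487

0.403487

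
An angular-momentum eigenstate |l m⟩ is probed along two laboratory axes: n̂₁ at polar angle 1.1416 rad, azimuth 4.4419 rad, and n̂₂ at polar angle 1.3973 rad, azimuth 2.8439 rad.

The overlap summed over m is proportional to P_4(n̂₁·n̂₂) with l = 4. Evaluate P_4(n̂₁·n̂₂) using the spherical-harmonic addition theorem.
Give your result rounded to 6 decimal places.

0.366570

Addition theorem: P_4(cos γ) = (4π/9) Σ_m Y*_{lm}(Ω₁) Y_{lm}(Ω₂), m = −4…4:
  term(m=-4) = (0.125276, 0.013686)   from Y*(Ω₁)=(0.142071, -0.267101), Y(Ω₂)=(0.154517, 0.386832)
  term(m=-3) = (0.006592, -0.080593)   from Y*(Ω₁)=(0.284033, 0.269597), Y(Ω₂)=(-0.129471, -0.160854)
  term(m=-2) = (0.015054, 0.000820)   from Y*(Ω₁)=(-0.050314, 0.030227), Y(Ω₂)=(-0.212656, -0.144050)
  term(m=-1) = (-0.001955, 0.071837)   from Y*(Ω₁)=(0.085516, 0.308404), Y(Ω₂)=(0.214668, 0.065862)
  term(m=+0) = (-0.027397, -0.000000)   from Y*(Ω₁)=(-0.121185, -0.000000), Y(Ω₂)=(0.226072, 0.000000)
  term(m=+1) = (-0.001955, -0.071837)   from Y*(Ω₁)=(-0.085516, 0.308404), Y(Ω₂)=(-0.214668, 0.065862)
  term(m=+2) = (0.015054, -0.000820)   from Y*(Ω₁)=(-0.050314, -0.030227), Y(Ω₂)=(-0.212656, 0.144050)
  term(m=+3) = (0.006592, 0.080593)   from Y*(Ω₁)=(-0.284033, 0.269597), Y(Ω₂)=(0.129471, -0.160854)
  term(m=+4) = (0.125276, -0.013686)   from Y*(Ω₁)=(0.142071, 0.267101), Y(Ω₂)=(0.154517, -0.386832)
Σ over m = (0.262537, -0.000000); ×(4π/9) → (0.366570, -0.000000). Real part: 0.366570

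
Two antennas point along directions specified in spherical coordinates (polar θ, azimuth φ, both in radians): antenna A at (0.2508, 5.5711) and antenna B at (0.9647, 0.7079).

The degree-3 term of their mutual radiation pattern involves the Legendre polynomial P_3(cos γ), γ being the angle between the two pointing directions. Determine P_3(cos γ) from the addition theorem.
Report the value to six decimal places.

Summing Y*_{l m}(θ₁,φ₁)·Y_{l m}(θ₂,φ₂) over m ∈ [−3, 3]; prefactor 4π/(2·3+1) = 1.795196:
  [-3]  conj(Y_{3,-3})(Ω₁) = (-0.003417, -0.005385) ; Y_{3,-3}(Ω₂) = (-0.121642, -0.197116) ; Δ = (-0.000646, 0.001329)
  [-2]  conj(Y_{3,-2})(Ω₁) = (0.008909, -0.060323) ; Y_{3,-2}(Ω₂) = (0.060710, -0.388544) ; Δ = (-0.022897, -0.007124)
  [-1]  conj(Y_{3,-1})(Ω₁) = (0.224167, -0.193492) ; Y_{3,-1}(Ω₂) = (0.125634, -0.107528) ; Δ = (0.007357, -0.048414)
  [+0]  conj(Y_{3,0})(Ω₁) = (0.611673, -0.000000) ; Y_{3,0}(Ω₂) = (-0.292818, 0.000000) ; Δ = (-0.179109, 0.000000)
  [+1]  conj(Y_{3,1})(Ω₁) = (-0.224167, -0.193492) ; Y_{3,1}(Ω₂) = (-0.125634, -0.107528) ; Δ = (0.007357, 0.048414)
  [+2]  conj(Y_{3,2})(Ω₁) = (0.008909, 0.060323) ; Y_{3,2}(Ω₂) = (0.060710, 0.388544) ; Δ = (-0.022897, 0.007124)
  [+3]  conj(Y_{3,3})(Ω₁) = (0.003417, -0.005385) ; Y_{3,3}(Ω₂) = (0.121642, -0.197116) ; Δ = (-0.000646, -0.001329)
Σ over m = (-0.211481, 0.000000); ×(4π/7) → (-0.379650, 0.000000). Real part: -0.379650

-0.379650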